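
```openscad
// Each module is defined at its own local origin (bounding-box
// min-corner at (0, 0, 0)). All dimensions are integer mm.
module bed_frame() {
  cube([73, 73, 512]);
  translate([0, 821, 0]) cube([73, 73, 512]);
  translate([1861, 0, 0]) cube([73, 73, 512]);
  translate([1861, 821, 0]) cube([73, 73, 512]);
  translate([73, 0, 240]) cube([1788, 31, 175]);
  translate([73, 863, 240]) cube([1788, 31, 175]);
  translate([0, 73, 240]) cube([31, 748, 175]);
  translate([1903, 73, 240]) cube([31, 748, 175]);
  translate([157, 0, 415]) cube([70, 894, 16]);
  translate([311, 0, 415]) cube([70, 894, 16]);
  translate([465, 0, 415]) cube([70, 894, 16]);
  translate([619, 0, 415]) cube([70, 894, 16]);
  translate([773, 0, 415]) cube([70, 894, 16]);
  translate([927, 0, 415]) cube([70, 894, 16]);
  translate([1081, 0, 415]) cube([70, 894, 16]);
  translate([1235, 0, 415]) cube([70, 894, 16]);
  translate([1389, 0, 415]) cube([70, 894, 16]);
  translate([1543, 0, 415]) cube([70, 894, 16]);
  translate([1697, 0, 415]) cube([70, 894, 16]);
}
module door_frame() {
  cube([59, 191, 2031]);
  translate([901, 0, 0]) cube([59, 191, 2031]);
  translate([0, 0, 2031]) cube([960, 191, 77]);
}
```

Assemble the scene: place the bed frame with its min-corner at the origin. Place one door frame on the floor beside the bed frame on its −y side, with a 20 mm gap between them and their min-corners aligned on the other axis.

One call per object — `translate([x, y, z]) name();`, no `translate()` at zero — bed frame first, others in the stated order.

bed_frame();
translate([0, -211, 0]) door_frame();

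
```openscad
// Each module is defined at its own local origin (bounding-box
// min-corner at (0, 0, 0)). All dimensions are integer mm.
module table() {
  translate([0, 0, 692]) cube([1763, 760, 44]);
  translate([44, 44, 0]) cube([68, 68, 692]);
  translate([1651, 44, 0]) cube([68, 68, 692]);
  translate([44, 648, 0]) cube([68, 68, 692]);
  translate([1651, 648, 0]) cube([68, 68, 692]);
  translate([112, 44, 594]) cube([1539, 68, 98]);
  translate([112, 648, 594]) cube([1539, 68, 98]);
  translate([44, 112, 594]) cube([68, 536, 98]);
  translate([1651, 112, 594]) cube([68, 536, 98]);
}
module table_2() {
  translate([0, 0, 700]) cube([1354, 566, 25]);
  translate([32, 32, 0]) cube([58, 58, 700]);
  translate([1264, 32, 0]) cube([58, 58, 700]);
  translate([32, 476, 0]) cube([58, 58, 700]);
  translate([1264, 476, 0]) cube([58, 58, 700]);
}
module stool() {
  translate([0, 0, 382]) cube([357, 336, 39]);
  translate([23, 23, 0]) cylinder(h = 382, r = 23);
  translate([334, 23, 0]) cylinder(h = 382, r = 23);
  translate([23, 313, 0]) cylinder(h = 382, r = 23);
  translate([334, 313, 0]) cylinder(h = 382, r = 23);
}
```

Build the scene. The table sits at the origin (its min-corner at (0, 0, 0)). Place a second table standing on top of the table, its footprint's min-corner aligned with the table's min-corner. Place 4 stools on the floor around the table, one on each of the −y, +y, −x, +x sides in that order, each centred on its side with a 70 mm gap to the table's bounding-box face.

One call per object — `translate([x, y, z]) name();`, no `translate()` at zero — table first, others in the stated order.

table();
translate([0, 0, 736]) table_2();
translate([703, -406, 0]) stool();
translate([703, 830, 0]) stool();
translate([-427, 212, 0]) stool();
translate([1833, 212, 0]) stool();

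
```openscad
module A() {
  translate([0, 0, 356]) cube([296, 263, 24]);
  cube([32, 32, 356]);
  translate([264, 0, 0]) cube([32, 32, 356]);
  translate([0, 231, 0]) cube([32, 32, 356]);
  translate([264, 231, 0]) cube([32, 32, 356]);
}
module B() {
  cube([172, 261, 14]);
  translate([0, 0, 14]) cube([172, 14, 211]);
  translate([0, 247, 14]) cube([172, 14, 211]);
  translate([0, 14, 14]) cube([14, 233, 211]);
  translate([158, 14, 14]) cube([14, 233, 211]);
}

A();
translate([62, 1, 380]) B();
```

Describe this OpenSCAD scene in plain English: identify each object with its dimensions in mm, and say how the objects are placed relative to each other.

A is a four-legged stool. The seat is 296×263 mm, 24 mm thick, top at z = 380 mm. It stands on four square legs, each 32×32 mm in cross-section, from z = 0 to the seat underside, each flush with a corner of the seat.

B is an open-topped rectangular box: outside dimensions 172×261×225 mm, with a uniform wall and base thickness of 14 mm. The base is a full 172×261 slab on the floor; four walls sit on top of the base. The front and back walls (the −y and +y sides) span the full width; the two side walls fit between them.

The open box is on top of the stool, centred.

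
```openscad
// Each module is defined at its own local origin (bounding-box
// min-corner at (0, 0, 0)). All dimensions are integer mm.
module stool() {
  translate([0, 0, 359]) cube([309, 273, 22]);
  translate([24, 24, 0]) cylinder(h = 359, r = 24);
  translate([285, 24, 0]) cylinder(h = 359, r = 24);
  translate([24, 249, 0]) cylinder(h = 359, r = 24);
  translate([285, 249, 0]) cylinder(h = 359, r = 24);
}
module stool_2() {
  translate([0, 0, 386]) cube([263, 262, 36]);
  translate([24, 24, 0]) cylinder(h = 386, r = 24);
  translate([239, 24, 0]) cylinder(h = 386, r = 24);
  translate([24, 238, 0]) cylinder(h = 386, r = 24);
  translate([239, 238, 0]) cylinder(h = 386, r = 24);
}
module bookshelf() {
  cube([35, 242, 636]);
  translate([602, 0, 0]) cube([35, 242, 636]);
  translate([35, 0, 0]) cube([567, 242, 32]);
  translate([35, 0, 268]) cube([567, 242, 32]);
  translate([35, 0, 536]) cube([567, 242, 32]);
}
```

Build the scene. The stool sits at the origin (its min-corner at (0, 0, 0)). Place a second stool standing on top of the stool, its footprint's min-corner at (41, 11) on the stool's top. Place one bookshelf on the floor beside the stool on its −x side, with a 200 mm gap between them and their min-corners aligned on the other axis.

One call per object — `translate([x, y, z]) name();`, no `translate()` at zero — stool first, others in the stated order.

stool();
translate([41, 11, 381]) stool_2();
translate([-837, 0, 0]) bookshelf();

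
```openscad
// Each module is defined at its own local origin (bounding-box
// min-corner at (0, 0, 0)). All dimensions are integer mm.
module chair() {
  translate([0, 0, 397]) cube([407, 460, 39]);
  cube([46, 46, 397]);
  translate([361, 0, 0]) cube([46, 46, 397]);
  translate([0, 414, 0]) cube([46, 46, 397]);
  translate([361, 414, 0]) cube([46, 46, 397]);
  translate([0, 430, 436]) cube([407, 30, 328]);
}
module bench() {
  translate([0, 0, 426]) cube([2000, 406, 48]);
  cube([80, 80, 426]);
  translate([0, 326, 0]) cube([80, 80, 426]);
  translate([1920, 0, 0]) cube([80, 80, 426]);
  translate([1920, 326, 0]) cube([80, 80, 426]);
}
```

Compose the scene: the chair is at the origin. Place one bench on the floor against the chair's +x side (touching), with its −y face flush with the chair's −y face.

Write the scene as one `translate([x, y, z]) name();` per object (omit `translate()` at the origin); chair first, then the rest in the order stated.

chair();
translate([407, 0, 0]) bench();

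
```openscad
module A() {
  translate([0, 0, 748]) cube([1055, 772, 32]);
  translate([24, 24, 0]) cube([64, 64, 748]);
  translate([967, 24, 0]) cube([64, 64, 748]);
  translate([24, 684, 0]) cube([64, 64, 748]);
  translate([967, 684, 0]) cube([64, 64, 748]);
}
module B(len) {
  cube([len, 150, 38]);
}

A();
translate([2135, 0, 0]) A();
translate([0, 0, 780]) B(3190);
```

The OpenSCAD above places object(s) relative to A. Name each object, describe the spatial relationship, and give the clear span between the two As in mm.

Second table starts at x = 2135; first ends at x = 1055; clear span = 2135 − 1055 = 1080 mm.

A is a table. B is a beam. A beam spans the tops of two tables. The clear span between the two tables is 1080 mm.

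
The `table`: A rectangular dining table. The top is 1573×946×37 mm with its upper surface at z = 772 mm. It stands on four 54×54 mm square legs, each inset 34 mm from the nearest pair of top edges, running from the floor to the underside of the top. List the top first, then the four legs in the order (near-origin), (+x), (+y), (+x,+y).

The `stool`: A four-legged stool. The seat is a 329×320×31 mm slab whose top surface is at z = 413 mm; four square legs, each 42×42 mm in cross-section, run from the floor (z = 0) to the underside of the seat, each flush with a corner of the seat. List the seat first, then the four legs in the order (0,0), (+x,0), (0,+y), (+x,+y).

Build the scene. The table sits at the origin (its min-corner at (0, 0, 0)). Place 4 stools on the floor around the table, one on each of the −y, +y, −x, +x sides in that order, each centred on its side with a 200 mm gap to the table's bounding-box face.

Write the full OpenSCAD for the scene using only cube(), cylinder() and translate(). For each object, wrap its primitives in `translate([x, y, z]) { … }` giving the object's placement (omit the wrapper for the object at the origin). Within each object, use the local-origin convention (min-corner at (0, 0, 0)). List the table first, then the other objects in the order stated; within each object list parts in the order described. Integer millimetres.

translate([0, 0, 735]) cube([1573, 946, 37]);
translate([34, 34, 0]) cube([54, 54, 735]);
translate([1485, 34, 0]) cube([54, 54, 735]);
translate([34, 858, 0]) cube([54, 54, 735]);
translate([1485, 858, 0]) cube([54, 54, 735]);
translate([622, -520, 0]) {
  translate([0, 0, 382]) cube([329, 320, 31]);
  cube([42, 42, 382]);
  translate([287, 0, 0]) cube([42, 42, 382]);
  translate([0, 278, 0]) cube([42, 42, 382]);
  translate([287, 278, 0]) cube([42, 42, 382]);
}
translate([622, 1146, 0]) {
  translate([0, 0, 382]) cube([329, 320, 31]);
  cube([42, 42, 382]);
  translate([287, 0, 0]) cube([42, 42, 382]);
  translate([0, 278, 0]) cube([42, 42, 382]);
  translate([287, 278, 0]) cube([42, 42, 382]);
}
translate([-529, 313, 0]) {
  translate([0, 0, 382]) cube([329, 320, 31]);
  cube([42, 42, 382]);
  translate([287, 0, 0]) cube([42, 42, 382]);
  translate([0, 278, 0]) cube([42, 42, 382]);
  translate([287, 278, 0]) cube([42, 42, 382]);
}
translate([1773, 313, 0]) {
  translate([0, 0, 382]) cube([329, 320, 31]);
  cube([42, 42, 382]);
  translate([287, 0, 0]) cube([42, 42, 382]);
  translate([0, 278, 0]) cube([42, 42, 382]);
  translate([287, 278, 0]) cube([42, 42, 382]);
}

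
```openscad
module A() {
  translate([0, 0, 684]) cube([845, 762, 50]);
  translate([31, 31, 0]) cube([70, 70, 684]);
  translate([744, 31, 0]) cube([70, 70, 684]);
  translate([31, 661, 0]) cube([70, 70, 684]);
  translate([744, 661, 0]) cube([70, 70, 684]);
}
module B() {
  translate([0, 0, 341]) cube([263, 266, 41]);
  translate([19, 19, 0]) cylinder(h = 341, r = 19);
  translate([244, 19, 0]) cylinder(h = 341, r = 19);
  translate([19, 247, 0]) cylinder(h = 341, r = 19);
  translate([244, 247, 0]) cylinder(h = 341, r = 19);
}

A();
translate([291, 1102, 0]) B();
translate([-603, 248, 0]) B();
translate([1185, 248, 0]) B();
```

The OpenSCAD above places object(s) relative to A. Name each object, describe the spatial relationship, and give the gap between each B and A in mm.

A is a table. B is a stool. Three stools sit around the table at the +y, −x, +x sides. The gap between each stool and the table is 340 mm.

Each stool's nearest face is 340 mm from the table's bounding box.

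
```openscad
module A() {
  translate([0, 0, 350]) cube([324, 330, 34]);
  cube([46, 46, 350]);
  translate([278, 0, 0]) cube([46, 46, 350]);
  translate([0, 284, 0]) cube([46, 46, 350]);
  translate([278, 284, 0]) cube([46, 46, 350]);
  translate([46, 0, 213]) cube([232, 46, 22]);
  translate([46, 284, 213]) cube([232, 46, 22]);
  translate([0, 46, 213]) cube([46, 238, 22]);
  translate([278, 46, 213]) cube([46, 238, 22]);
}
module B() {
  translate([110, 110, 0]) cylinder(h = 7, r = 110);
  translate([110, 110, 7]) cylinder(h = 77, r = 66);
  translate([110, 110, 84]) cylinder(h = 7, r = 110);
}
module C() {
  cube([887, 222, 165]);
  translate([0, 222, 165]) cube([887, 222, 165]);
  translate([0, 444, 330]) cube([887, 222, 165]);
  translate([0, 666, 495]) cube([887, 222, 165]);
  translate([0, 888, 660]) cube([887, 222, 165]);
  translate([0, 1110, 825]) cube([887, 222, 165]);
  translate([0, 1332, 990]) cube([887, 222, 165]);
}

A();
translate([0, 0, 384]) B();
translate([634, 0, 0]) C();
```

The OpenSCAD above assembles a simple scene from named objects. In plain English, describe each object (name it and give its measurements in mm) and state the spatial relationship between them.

A is a four-legged stool. The seat is 324×330 mm, 34 mm thick, top at z = 384 mm. It stands on four square legs, each 46×46 mm in cross-section, from z = 0 to the seat underside, each flush with a corner of the seat. Four stretchers, 46 mm wide and 22 mm tall, connect adjacent legs with their undersides at z = 213 mm, each running between the inner faces of the legs it joins and aligned with the legs' outer faces on the other axis.

B is a spool: two coaxial disc flanges of radius 110 mm and thickness 7 mm, joined by a core cylinder of radius 66 mm and height 77 mm. The lower flange rests on z = 0 and the three cylinders share a vertical axis.

C is a run of 7 identical solid stair steps. Each tread is 887×222 mm and each step block is 165 mm high. Step 1 rests on the floor; step k is offset from step 1 by (k−1)×222 mm in y and (k−1)×165 mm in z.

The spool is on top of the stool. The staircase is on the floor beside the stool on its +x side.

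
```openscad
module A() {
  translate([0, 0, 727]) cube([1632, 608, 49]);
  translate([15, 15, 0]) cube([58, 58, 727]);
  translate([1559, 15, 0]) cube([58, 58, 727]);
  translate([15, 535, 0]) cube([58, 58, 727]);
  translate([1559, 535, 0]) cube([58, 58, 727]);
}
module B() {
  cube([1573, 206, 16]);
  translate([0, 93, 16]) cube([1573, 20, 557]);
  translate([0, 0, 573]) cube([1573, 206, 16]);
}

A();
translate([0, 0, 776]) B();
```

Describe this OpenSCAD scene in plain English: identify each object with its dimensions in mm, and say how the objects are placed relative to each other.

A is a table with a 1632×608 mm rectangular top, 49 mm thick, top surface at z = 776 mm, supported by four 58×58 mm square legs, each inset 15 mm from the nearest pair of top edges, running from the floor.

B is an I-beam lying along x, 1573 mm long. Overall section height 589 mm. Two flanges 206 mm wide (y) and 16 mm thick, one on the floor and one at the top; a web 20 mm thick runs between them, centred on the flange width.

The I-beam is on top of the table.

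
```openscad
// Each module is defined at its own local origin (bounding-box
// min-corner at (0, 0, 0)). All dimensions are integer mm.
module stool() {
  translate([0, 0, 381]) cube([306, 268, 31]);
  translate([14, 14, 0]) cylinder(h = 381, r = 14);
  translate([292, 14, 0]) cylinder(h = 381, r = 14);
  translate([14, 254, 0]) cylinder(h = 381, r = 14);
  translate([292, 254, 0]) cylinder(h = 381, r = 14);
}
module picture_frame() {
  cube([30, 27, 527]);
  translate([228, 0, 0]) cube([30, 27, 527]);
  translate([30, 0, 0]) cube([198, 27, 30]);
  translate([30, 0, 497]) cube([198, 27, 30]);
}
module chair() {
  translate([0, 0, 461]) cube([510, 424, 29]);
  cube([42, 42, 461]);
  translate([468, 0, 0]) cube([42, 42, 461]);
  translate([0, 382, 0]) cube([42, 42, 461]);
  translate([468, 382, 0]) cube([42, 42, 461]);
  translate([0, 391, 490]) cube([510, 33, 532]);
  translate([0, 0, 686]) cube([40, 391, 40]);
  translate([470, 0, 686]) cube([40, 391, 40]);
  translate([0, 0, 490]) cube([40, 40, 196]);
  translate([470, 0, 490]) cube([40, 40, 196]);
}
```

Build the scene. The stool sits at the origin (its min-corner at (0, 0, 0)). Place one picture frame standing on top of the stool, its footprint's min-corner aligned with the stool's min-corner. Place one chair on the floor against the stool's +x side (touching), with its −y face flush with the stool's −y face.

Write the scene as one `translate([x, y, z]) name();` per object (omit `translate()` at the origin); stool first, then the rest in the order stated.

stool();
translate([0, 0, 412]) picture_frame();
translate([306, 0, 0]) chair();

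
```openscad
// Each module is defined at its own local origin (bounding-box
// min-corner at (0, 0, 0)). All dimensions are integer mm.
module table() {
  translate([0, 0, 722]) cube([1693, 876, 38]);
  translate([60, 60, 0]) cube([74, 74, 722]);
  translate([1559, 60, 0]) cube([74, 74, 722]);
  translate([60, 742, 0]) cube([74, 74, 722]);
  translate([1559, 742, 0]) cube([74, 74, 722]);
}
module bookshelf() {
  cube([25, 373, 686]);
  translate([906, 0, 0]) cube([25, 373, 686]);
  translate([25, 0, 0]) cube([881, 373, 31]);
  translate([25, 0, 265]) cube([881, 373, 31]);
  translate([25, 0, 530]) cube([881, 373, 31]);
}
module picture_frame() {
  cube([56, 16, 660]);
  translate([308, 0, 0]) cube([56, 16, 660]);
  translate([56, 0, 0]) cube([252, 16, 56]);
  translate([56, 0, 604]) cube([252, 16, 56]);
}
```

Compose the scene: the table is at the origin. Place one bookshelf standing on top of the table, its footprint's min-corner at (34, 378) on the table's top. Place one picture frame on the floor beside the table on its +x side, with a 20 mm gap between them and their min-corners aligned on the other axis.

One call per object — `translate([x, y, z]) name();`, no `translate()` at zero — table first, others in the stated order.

table();
translate([34, 378, 760]) bookshelf();
translate([1713, 0, 0]) picture_frame();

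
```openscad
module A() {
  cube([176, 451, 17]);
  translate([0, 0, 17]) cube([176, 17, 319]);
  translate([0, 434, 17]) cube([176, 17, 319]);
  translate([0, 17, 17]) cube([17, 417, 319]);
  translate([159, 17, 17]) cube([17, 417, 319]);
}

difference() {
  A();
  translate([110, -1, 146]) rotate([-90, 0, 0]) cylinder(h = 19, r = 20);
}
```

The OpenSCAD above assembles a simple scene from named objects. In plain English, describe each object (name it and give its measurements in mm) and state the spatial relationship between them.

A is an open-topped rectangular box: outside dimensions 176×451×336 mm, with a uniform wall and base thickness of 17 mm. The base is a full 176×451 slab on the floor; four walls sit on top of the base. The front and back walls (the −y and +y sides) span the full width; the two side walls fit between them.

The open box has a circular hole of radius 20 mm through its front wall, centred at (x = 110, z = 146).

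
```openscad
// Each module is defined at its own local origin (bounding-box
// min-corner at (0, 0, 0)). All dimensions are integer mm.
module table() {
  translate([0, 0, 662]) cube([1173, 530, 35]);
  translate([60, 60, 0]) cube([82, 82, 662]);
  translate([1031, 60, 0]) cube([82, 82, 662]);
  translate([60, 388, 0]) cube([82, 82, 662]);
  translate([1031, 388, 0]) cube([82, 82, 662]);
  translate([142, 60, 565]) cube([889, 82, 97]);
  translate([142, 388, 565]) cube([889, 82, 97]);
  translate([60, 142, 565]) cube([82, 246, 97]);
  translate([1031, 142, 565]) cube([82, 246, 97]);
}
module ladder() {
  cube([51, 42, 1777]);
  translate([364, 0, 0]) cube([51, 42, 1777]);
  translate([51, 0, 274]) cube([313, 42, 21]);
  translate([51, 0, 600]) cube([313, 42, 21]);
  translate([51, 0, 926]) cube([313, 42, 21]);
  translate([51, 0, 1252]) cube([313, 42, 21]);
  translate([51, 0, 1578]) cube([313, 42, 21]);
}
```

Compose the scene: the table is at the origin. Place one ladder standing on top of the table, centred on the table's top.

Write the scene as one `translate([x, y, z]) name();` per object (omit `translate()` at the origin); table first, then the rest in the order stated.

table();
translate([379, 244, 697]) ladder();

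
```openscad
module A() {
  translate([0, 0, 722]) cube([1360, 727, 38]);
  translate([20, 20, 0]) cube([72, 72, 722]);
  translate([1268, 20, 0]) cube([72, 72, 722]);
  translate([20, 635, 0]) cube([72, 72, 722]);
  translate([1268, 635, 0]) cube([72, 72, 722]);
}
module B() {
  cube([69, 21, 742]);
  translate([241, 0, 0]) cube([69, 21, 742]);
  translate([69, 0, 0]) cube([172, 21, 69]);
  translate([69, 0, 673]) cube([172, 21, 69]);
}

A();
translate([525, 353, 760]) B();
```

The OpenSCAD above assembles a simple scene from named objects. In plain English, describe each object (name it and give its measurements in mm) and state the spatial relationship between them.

A is a table with a 1360×727 mm rectangular top, 38 mm thick, top surface at z = 760 mm, supported by four 72×72 mm square legs, each inset 20 mm from the nearest pair of top edges, running from the floor.

B is a picture frame with a 172×604 mm rectangular opening (x by z) and a uniform 69 mm border on every side. Frame depth is 21 mm along y. It is built from two vertical stiles running the full outside height and two horizontal rails spanning the gap between the stiles.

The picture frame is on top of the table, centred.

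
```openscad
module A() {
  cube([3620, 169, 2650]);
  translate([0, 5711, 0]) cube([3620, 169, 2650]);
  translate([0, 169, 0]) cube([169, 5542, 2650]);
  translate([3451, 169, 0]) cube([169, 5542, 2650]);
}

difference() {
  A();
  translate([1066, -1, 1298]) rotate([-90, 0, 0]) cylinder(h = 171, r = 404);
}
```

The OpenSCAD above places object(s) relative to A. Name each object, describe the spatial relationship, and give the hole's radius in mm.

A is a house frame. The house frame has a circular hole through its front wall. The hole's radius is 404 mm.

The subtracted cylinder has r = 404 mm.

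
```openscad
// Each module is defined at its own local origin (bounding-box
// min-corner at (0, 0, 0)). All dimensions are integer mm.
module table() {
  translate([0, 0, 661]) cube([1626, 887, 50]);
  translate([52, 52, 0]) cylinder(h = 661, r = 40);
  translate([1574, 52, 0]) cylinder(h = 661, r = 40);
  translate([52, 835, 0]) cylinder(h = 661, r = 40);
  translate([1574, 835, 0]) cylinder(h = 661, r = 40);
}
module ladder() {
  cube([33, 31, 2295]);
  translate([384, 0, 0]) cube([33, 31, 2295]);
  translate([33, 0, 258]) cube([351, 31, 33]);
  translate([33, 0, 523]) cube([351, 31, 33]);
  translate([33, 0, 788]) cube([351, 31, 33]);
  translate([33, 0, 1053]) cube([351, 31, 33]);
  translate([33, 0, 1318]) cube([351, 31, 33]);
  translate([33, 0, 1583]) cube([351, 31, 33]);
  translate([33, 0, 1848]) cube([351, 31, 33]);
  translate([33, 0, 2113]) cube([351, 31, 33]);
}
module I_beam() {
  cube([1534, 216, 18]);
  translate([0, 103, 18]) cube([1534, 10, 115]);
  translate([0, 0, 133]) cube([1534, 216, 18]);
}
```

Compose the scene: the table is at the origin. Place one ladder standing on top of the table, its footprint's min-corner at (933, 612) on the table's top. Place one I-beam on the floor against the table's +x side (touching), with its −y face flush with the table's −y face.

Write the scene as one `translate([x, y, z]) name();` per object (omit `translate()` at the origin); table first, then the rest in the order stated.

table();
translate([933, 612, 711]) ladder();
translate([1626, 0, 0]) I_beam();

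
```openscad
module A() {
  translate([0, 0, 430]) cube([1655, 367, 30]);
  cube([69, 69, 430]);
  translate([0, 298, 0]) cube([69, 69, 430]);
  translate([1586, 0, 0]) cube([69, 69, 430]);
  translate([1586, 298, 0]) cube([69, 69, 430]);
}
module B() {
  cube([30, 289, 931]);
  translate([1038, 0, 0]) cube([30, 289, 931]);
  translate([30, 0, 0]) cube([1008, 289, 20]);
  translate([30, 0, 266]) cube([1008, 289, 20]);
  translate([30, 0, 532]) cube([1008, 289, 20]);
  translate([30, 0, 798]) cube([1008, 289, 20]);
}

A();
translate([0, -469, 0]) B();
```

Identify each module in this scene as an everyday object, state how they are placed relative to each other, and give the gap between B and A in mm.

The bookshelf's nearest face is 180 mm from the bench's −y face.

A is a bench. B is a bookshelf. The bookshelf is on the floor beside the bench on its −y side. The gap between the bookshelf and the bench is 180 mm.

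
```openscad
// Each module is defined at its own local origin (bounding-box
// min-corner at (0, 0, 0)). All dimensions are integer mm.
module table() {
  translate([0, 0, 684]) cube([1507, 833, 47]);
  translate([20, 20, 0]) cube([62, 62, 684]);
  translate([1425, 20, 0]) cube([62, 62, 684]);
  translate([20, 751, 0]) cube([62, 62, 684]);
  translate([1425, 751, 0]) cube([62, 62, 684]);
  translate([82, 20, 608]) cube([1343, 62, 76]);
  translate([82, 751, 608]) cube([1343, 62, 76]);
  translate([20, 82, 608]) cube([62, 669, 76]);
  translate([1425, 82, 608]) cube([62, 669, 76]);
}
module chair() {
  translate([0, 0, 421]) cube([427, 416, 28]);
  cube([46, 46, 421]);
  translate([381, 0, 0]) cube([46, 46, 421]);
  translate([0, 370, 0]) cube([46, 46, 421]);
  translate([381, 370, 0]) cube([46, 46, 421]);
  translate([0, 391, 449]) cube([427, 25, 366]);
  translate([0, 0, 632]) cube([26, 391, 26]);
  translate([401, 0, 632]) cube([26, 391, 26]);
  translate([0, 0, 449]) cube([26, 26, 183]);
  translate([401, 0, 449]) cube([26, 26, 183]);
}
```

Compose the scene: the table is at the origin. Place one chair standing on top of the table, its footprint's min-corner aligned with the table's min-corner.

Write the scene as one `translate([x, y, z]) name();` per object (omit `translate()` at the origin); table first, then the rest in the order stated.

table();
translate([0, 0, 731]) chair();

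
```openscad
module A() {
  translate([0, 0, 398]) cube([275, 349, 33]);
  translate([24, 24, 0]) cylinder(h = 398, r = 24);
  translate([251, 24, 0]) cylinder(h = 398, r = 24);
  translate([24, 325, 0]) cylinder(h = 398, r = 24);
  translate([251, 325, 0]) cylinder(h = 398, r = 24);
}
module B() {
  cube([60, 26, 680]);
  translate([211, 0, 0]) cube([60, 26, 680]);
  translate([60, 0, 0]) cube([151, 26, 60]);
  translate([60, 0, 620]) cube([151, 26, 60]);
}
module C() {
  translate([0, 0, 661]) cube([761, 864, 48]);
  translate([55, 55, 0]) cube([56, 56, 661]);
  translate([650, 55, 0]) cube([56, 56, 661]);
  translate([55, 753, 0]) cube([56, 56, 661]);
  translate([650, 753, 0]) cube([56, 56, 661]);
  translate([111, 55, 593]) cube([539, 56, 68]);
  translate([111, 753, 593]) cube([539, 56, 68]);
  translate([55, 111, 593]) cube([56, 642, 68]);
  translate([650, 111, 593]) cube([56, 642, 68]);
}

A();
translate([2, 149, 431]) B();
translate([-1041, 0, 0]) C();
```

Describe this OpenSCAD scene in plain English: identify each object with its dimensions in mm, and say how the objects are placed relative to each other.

A is a four-legged stool. The seat is a 275×349×33 mm slab whose top surface is at z = 431 mm; four round legs, each 48 mm in diameter, run from the floor (z = 0) to the underside of the seat, each leg's axis is inset half a diameter from the nearest pair of seat edges (so the leg's bounding box is flush with the corner).

B is a rectangular picture frame lying in the x–z plane (depth along y). The opening is 151 mm wide (x) by 560 mm tall (z), surrounded by a border 60 mm wide on all four sides. The frame is 26 mm deep and is made of two full-height vertical stiles with two horizontal rails fitted between them.

C is a table: top 761 mm (x) × 864 mm (y), 48 mm thick, upper face at z = 709 mm, on four 56×56 mm square legs, each inset 55 mm from the nearest pair of top edges, running from z = 0 to the bottom of the top. Four apron rails, 56 mm thick and 68 mm tall, run between adjacent legs with their top edges flush with the underside of the top and their outer faces flush with the legs' outer faces.

The picture frame is on top of the stool. The table is on the floor beside the stool on its −x side.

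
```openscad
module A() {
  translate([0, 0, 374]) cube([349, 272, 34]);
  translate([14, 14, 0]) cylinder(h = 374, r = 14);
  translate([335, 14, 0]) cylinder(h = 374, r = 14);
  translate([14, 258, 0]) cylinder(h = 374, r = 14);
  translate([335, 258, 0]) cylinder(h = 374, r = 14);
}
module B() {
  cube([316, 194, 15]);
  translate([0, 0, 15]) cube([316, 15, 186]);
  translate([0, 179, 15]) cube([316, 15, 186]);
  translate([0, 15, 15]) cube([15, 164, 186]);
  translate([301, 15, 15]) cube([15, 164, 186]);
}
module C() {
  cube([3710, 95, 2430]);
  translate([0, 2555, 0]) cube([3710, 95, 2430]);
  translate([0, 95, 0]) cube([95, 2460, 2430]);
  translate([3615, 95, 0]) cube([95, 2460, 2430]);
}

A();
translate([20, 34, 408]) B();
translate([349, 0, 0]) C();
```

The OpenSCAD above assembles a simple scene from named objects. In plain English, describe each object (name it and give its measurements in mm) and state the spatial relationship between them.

A is a four-legged stool. The seat is 349×272 mm, 34 mm thick, top at z = 408 mm. It stands on four round legs, each 28 mm in diameter, from z = 0 to the seat underside, each leg's axis is inset half a diameter from the nearest pair of seat edges (so the leg's bounding box is flush with the corner).

B is an open storage box with external size 316×194×201 mm and wall thickness 15 mm (the base is also 15 mm thick). The base covers the whole footprint; the four walls stand on the base, with the y-facing walls full-width and the x-facing walls fitting between their inner faces.

C is a box-shaped house frame (walls only): outside footprint 3710×2650 mm, wall height 2430 mm, wall thickness 95 mm. The two y-facing walls run the full x-width; the two x-facing walls fit between the inner faces of the y-facing walls.

The open box is on top of the stool. The house frame is against the stool's +x side, with their −y faces flush.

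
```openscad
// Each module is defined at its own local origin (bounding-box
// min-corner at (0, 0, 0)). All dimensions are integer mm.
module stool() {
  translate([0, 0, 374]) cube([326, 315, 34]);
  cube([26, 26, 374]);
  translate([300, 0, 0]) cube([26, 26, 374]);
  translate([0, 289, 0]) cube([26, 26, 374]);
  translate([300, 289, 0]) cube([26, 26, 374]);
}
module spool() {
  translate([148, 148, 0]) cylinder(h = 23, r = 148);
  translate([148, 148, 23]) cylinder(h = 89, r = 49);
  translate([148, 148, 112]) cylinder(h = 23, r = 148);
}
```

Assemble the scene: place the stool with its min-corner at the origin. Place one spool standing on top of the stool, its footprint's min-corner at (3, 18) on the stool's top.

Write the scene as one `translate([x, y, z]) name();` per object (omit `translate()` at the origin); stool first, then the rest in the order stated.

stool();
translate([3, 18, 408]) spool();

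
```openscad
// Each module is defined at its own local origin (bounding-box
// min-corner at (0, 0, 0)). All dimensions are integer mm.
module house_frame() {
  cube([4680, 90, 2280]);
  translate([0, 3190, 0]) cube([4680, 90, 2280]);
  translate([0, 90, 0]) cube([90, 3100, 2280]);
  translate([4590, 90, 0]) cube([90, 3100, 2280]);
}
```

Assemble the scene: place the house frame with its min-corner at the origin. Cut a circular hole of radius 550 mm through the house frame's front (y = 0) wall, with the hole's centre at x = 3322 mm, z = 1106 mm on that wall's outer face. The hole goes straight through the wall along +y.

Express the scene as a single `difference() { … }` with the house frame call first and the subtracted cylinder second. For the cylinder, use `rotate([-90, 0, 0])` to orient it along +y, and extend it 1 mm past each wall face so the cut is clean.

difference() {
  house_frame();
  translate([3322, -1, 1106]) rotate([-90, 0, 0]) cylinder(h = 92, r = 550);
}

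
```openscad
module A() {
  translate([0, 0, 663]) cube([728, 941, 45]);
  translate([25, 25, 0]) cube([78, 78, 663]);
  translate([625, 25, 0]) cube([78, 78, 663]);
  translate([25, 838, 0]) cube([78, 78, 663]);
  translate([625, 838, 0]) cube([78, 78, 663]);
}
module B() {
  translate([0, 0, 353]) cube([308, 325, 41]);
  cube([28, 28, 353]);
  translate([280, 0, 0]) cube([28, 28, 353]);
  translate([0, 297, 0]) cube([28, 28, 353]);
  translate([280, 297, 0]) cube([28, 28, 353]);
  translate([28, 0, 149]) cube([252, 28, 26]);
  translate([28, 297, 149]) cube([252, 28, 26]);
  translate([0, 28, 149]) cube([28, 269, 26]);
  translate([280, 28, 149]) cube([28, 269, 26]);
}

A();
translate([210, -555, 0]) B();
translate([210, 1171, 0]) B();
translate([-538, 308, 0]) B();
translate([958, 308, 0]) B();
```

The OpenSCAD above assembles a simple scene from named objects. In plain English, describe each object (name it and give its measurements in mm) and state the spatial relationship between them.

A is a table with a 728×941 mm rectangular top, 45 mm thick, top surface at z = 708 mm, supported by four 78×78 mm square legs, each inset 25 mm from the nearest pair of top edges, running from the floor.

B is a simple wooden stool: a rectangular seat 308 mm (x) by 325 mm (y), 41 mm thick, top face at z = 394 mm, on four square legs, each 28×28 mm in cross-section. The legs rest on z = 0, each flush with a corner of the seat. Four stretchers, 28 mm wide and 26 mm tall, connect adjacent legs with their undersides at z = 149 mm, each running between the inner faces of the legs it joins and aligned with the legs' outer faces on the other axis.

Four stools sit around the table at the −y, +y, −x, +x sides.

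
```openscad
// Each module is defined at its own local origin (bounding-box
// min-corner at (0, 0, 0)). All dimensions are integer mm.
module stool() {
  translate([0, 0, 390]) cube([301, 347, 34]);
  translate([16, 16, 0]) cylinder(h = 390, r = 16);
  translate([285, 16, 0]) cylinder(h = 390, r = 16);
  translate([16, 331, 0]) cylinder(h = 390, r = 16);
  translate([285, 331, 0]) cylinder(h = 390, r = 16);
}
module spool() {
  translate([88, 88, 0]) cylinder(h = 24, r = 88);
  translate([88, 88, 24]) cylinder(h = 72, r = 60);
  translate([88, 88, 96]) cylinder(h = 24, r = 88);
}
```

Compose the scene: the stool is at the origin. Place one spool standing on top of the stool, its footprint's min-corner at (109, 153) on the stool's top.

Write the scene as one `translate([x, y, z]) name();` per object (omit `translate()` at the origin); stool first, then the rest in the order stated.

stool();
translate([109, 153, 424]) spool();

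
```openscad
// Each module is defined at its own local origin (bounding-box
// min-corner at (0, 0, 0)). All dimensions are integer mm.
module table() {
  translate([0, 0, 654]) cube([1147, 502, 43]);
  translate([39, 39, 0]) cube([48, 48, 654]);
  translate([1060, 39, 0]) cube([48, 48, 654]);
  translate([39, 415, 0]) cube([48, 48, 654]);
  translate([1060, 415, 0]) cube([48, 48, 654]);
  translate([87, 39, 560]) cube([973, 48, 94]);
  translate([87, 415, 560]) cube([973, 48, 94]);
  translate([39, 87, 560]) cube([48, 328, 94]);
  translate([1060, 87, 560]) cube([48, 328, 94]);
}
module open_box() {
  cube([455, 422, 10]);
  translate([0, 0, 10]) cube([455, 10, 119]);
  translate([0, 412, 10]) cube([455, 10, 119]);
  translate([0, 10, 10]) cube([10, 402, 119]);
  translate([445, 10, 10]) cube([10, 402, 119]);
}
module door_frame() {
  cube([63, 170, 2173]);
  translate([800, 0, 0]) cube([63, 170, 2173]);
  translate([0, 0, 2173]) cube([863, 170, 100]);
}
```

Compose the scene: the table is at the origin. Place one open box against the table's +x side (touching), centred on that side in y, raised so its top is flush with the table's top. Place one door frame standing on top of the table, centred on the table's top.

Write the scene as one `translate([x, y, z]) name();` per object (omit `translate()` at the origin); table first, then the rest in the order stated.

table();
translate([1147, 40, 568]) open_box();
translate([142, 166, 697]) door_frame();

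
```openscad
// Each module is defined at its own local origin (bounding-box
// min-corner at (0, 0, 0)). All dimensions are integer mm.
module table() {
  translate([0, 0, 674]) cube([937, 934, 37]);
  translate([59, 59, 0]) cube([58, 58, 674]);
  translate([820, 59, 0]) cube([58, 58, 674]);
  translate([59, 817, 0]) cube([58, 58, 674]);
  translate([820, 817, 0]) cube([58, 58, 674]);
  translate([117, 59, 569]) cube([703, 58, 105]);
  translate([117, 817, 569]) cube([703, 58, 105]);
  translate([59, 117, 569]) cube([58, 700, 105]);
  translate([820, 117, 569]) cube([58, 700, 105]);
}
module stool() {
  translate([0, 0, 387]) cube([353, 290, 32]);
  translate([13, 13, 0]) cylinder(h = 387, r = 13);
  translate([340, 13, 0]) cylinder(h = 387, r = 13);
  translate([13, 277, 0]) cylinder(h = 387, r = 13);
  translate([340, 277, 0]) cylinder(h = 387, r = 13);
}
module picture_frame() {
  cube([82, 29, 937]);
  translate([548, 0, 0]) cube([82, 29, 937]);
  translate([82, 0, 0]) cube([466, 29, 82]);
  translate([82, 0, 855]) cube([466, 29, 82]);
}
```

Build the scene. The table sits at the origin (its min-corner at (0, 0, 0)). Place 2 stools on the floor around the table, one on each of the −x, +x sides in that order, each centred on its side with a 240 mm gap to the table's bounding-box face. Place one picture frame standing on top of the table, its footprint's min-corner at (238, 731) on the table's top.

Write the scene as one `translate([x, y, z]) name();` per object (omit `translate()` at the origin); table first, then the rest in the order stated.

table();
translate([-593, 322, 0]) stool();
translate([1177, 322, 0]) stool();
translate([238, 731, 711]) picture_frame();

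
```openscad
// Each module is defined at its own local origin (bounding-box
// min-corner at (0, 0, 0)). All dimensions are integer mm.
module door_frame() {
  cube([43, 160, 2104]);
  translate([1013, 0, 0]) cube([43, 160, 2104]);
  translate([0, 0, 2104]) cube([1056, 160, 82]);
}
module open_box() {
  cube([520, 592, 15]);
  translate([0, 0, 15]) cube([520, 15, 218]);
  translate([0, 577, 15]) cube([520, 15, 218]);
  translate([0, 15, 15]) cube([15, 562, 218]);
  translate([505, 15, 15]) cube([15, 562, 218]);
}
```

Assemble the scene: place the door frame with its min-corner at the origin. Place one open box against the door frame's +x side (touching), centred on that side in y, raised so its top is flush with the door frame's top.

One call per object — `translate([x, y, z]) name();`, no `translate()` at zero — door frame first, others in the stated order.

door_frame();
translate([1056, -216, 1953]) open_box();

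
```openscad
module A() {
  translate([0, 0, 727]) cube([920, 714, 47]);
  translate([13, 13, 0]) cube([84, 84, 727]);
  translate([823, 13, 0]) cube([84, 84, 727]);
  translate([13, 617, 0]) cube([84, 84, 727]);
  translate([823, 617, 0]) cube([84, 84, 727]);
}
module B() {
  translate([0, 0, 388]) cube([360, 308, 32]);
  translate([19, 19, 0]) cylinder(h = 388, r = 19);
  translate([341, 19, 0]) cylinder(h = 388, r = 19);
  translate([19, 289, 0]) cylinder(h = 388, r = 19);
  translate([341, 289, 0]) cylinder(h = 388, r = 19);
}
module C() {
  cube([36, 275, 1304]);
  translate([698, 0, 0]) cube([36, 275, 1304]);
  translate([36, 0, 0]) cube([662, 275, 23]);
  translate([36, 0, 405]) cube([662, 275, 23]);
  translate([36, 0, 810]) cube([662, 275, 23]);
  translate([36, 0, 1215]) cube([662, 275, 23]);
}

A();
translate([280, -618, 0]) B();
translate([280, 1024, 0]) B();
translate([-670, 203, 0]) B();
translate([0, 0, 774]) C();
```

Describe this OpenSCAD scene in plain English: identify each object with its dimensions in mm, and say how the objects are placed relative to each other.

A is a table with a 920×714 mm rectangular top, 47 mm thick, top surface at z = 774 mm, supported by four 84×84 mm square legs, each inset 13 mm from the nearest pair of top edges, running from the floor.

B is a simple wooden stool: a rectangular seat 360 mm (x) by 308 mm (y), 32 mm thick, top face at z = 420 mm, on four round legs, each 38 mm in diameter. The legs rest on z = 0, each leg's axis is inset half a diameter from the nearest pair of seat edges (so the leg's bounding box is flush with the corner).

C is an open bookshelf. Two side panels, each 36 mm thick, 275 mm deep and 1304 mm tall, stand 734 mm apart (outside-to-outside). Between them sit 4 shelves, each 23 mm thick and 275 mm deep, spanning the full gap between the sides. The bottom shelf rests on the floor (its underside at z = 0) and the clear gap between one shelf's top and the next shelf's underside is 382 mm.

Three stools sit around the table at the −y, +y, −x sides. The bookshelf is on top of the table.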